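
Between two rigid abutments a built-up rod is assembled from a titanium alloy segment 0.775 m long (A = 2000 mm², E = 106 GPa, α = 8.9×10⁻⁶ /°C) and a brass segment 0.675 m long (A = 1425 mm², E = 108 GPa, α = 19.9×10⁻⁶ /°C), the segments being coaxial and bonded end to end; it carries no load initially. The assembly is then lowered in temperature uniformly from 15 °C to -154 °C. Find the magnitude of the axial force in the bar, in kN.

Free thermal contraction of the whole bar: Σ αᵢΔT Lᵢ = 8.9×10⁻⁶×169×775 + 19.9×10⁻⁶×169×675 = 3.436 mm.
Since the ends are fixed, an axial force P builds up, equal in every segment, with P · Σ Lᵢ/(AᵢEᵢ) = δ_free.
Σ Lᵢ/(AᵢEᵢ) = 775/(2000×106×10³) + 675/(1425×108×10³) = 8.042×10⁻⁶ mm/N.
So P = 3.436 / 8.042×10⁻⁶ = 427.2 kN, tensile.

P ≈ 427 kN (tensile)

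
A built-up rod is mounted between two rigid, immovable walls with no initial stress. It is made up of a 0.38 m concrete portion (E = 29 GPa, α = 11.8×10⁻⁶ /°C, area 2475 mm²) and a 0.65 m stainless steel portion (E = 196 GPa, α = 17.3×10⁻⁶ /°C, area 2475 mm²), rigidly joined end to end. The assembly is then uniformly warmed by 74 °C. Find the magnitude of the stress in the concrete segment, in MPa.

With the walls removed the bar would change length by δ_free = Σ αᵢΔT Lᵢ = 11.8×10⁻⁶×74×380 + 17.3×10⁻⁶×74×650 = 1.164 mm.
Since the ends are fixed, an axial force P builds up, equal in every segment, with P · Σ Lᵢ/(AᵢEᵢ) = δ_free.
The series flexibility is Σ Lᵢ/(AᵢEᵢ) = 380/(2475×29×10³) + 650/(2475×196×10³) = 6.634×10⁻⁶ mm/N.
So P = 1.164 / 6.634×10⁻⁶ = 175.4 kN, compressive.
σ_{concrete} = P / A = 175400 / 2475 = 70.89 MPa.

σ ≈ 70.9 MPa (compressive)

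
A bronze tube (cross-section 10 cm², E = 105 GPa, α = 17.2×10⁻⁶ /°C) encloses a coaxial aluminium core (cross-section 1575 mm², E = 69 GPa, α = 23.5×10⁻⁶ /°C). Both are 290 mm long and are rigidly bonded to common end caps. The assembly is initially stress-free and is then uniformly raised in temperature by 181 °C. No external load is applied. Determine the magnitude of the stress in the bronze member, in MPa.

Equilibrium of a rigid end plate with no external load gives equal and opposite internal forces ±P in the two members. Since α_{aluminium} > α_{bronze}, heating drives the aluminium into compression and the bronze into tension.
Compatibility of the two members (thermal + elastic change equal): (α₁ − α₂)ΔT = P·[1/(A₁E₁) + 1/(A₂E₂)].
|α₁ − α₂|·ΔT = 6.3×10⁻⁶ × 181 = 0.00114.
1/(A₁E₁) + 1/(A₂E₂) = 1/(1000×105×10³) + 1/(1575×69×10³) = 1.873×10⁻⁸ N⁻¹.
So P = 0.00114 / 1.873×10⁻⁸ = 60.9 kN.
σ_{bronze} = P/A₁ = 60900/1000 = 60.9 MPa, tensile.

σ ≈ 60.9 MPa (tensile)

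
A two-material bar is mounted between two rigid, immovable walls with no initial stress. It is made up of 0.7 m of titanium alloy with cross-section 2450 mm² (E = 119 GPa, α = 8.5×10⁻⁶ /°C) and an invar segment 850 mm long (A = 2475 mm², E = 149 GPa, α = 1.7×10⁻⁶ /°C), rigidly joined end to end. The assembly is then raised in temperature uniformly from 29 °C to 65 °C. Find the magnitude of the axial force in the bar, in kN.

P ≈ 56.6 kN (compressive)

With the walls removed the bar would change length by δ_free = Σ αᵢΔT Lᵢ = 8.5×10⁻⁶×36×700 + 1.7×10⁻⁶×36×850 = 0.2662 mm.
The rigid supports impose zero overall length change; the single axial force P common to all segments must satisfy P Σ Lᵢ/(AᵢEᵢ) = δ_free.
The series flexibility is Σ Lᵢ/(AᵢEᵢ) = 700/(2450×119×10³) + 850/(2475×149×10³) = 4.706×10⁻⁶ mm/N.
Hence P = δ_free / Σ(L/AE) = 0.2662/4.706×10⁻⁶ = 56.57 kN (compressive).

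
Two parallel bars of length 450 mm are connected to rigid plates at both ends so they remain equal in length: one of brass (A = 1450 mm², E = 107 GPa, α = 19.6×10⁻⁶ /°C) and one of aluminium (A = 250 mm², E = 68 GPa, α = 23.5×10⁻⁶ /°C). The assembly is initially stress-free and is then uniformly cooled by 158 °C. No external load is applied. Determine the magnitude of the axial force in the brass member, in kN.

Both members must finish at the same length. With the larger α, the aluminium tends to over-contract; the plates restrain it, putting the aluminium in tension and the brass in compression. With no external load the two internal forces are equal and opposite, magnitude P.
Setting the final lengths equal and cancelling L: (α₁ − α₂)ΔT = P/(A₁E₁) + P/(A₂E₂).
|α₁ − α₂|·ΔT = 3.9×10⁻⁶ × 158 = 0.0006162.
1/(A₁E₁) + 1/(A₂E₂) = 1/(1450×107×10³) + 1/(250×68×10³) = 6.527×10⁻⁸ N⁻¹.
So P = 0.0006162 / 6.527×10⁻⁸ = 9.441 kN.

P ≈ 9.44 kN (compressive in the brass)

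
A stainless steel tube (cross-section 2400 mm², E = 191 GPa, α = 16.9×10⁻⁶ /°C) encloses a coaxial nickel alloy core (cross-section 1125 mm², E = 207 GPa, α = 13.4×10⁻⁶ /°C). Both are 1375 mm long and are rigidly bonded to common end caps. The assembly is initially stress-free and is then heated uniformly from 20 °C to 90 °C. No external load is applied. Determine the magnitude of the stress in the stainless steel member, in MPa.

σ ≈ 15.8 MPa (compressive)

Equilibrium of a rigid end plate with no external load gives equal and opposite internal forces ±P in the two members. Since α_{stainless steel} > α_{nickel alloy}, heating drives the stainless steel into compression and the nickel alloy into tension.
Setting the final lengths equal and cancelling L: (α₁ − α₂)ΔT = P/(A₁E₁) + P/(A₂E₂).
|α₁ − α₂|·ΔT = 3.5×10⁻⁶ × 70 = 0.000245.
1/(A₁E₁) + 1/(A₂E₂) = 1/(2400×191×10³) + 1/(1125×207×10³) = 6.476×10⁻⁹ N⁻¹.
P = 0.000245 / 6.476×10⁻⁹ = 37830 N = 37.83 kN.
σ_{stainless steel} = P/A₁ = 37830/2400 = 15.76 MPa, compressive.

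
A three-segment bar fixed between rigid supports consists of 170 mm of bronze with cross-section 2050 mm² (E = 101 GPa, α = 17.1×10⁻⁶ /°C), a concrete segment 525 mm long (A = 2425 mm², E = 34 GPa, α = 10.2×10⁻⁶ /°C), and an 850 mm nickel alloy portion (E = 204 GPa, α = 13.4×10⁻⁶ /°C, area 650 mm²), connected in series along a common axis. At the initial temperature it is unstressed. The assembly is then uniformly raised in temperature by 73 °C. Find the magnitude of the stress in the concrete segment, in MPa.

σ ≈ 43.5 MPa (compressive)

If the supports were absent, the total length change would be Σ αᵢΔT Lᵢ = 17.1×10⁻⁶×73×170 + 10.2×10⁻⁶×73×525 + 13.4×10⁻⁶×73×850 = 1.435 mm.
Since the ends are fixed, an axial force P builds up, equal in every segment, with P · Σ Lᵢ/(AᵢEᵢ) = δ_free.
Σ Lᵢ/(AᵢEᵢ) = 170/(2050×101×10³) + 525/(2425×34×10³) + 850/(650×204×10³) = 1.36×10⁻⁵ mm/N.
P = 1.435 / 1.36×10⁻⁵ = 105500 N = 105.5 kN, compressive.
σ_{concrete} = P / A = 105500 / 2425 = 43.5 MPa.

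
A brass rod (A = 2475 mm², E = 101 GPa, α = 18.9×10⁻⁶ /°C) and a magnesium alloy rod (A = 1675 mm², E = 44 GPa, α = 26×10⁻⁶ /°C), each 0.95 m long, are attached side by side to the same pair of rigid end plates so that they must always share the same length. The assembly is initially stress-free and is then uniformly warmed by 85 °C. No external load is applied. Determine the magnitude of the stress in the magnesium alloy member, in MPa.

σ ≈ 20.5 MPa (compressive)

Both members must finish at the same length. With the larger α, the magnesium alloy tends to over-expand; the plates restrain it, putting the magnesium alloy in compression and the brass in tension. With no external load the two internal forces are equal and opposite, magnitude P.
Compatibility of the two members (thermal + elastic change equal): (α₁ − α₂)ΔT = P·[1/(A₁E₁) + 1/(A₂E₂)].
|α₁ − α₂|·ΔT = 7.1×10⁻⁶ × 85 = 0.0006035.
1/(A₁E₁) + 1/(A₂E₂) = 1/(2475×101×10³) + 1/(1675×44×10³) = 1.757×10⁻⁸ N⁻¹.
P = 0.0006035 / 1.757×10⁻⁸ = 34350 N = 34.35 kN.
σ_{magnesium alloy} = P/A₂ = 34350/1675 = 20.51 MPa, compressive.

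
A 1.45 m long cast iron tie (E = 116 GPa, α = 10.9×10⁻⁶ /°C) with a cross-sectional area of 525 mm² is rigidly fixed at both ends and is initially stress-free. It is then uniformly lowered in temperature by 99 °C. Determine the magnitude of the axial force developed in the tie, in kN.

The ends cannot move, so σ = EαΔT = 116×10³ × 10.9×10⁻⁶ × 99 = 125.2 MPa.
Axial force P = σA = 125.2 × 525 = 65720 N = 65.72 kN, tensile.

P ≈ 65.7 kN (tensile)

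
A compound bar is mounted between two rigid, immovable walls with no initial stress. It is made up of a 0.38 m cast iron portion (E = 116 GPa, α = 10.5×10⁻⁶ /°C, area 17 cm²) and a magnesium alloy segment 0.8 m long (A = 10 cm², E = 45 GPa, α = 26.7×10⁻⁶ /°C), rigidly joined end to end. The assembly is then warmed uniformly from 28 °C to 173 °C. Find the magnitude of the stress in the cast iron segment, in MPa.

σ ≈ 110 MPa (compressive)

With the walls removed the bar would change length by δ_free = Σ αᵢΔT Lᵢ = 10.5×10⁻⁶×145×380 + 26.7×10⁻⁶×145×800 = 3.676 mm.
The walls prevent any net length change, so an axial force P (same in every segment) develops. Compatibility: P · Σ Lᵢ/(AᵢEᵢ) = δ_free.
The series flexibility is Σ Lᵢ/(AᵢEᵢ) = 380/(1700×116×10³) + 800/(1000×45×10³) = 1.97×10⁻⁵ mm/N.
So P = 3.676 / 1.97×10⁻⁵ = 186.5 kN, compressive.
σ_{cast iron} = P / A = 186500 / 1700 = 109.7 MPa.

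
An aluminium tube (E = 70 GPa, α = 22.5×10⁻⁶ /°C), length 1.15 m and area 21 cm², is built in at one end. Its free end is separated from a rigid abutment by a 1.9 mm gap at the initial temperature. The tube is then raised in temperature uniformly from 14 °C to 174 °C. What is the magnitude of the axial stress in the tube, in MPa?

Unrestrained expansion: δ_free = αΔT L = 22.5×10⁻⁶ × 160 × 1150 = 4.14 mm.
After closing the 1.9 mm clearance, 4.14 − 1.9 = 2.24 mm of expansion remains to be suppressed by the wall.
So σ = E(δ_free − g)/L = 70×10³ × 2.24/1150 = 136.3 MPa.

σ ≈ 136 MPa (compressive)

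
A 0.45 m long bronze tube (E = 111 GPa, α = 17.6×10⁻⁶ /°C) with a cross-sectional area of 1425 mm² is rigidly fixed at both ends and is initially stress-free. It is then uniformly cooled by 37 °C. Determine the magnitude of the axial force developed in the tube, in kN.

With zero net strain, σ = E·αΔT = 111 GPa × 17.6×10⁻⁶ × 37 = 72.28 MPa.
Then P = σA = 72.28 × 1425 mm² = 103 kN, tensile.

P ≈ 103 kN (tensile)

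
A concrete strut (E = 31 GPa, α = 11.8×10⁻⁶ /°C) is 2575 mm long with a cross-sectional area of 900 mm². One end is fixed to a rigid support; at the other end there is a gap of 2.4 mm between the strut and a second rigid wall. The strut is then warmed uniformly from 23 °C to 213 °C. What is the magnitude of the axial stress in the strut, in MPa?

Free thermal elongation = αΔT L = 11.8×10⁻⁶ × 190 × 2575 = 5.773 mm.
After closing the 2.4 mm clearance, 5.773 − 2.4 = 3.373 mm of expansion remains to be suppressed by the wall.
Compatibility: PL/(AE) = 3.373 mm, so σ = P/A = E × (3.373/2575) = 40.61 MPa.

σ ≈ 40.6 MPa (compressive)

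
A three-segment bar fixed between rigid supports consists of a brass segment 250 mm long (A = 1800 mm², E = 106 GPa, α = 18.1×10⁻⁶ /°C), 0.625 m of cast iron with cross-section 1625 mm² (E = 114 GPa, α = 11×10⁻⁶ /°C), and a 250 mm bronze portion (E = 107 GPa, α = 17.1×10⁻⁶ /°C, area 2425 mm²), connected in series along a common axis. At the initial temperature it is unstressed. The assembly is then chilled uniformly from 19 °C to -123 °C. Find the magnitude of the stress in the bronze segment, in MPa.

σ ≈ 163 MPa (tensile)

If the supports were absent, the total length change would be Σ αᵢΔT Lᵢ = 18.1×10⁻⁶×142×250 + 11×10⁻⁶×142×625 + 17.1×10⁻⁶×142×250 = 2.226 mm.
The walls prevent any net length change, so an axial force P (same in every segment) develops. Compatibility: P · Σ Lᵢ/(AᵢEᵢ) = δ_free.
Σ Lᵢ/(AᵢEᵢ) = 250/(1800×106×10³) + 625/(1625×114×10³) + 250/(2425×107×10³) = 5.648×10⁻⁶ mm/N.
So P = 2.226 / 5.648×10⁻⁶ = 394.1 kN, tensile.
σ_{bronze} = P / A = 394100 / 2425 = 162.5 MPa.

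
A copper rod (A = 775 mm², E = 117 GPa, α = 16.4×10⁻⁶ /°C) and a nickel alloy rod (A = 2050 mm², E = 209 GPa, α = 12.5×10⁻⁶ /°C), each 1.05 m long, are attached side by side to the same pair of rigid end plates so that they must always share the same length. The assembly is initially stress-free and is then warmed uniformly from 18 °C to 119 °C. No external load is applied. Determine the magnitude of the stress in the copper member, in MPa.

σ ≈ 38 MPa (compressive)

Both members must finish at the same length. With the larger α, the copper tends to over-expand; the plates restrain it, putting the copper in compression and the nickel alloy in tension. With no external load the two internal forces are equal and opposite, magnitude P.
Setting the final lengths equal and cancelling L: (α₁ − α₂)ΔT = P/(A₁E₁) + P/(A₂E₂).
|α₁ − α₂|·ΔT = 3.9×10⁻⁶ × 101 = 0.0003939.
1/(A₁E₁) + 1/(A₂E₂) = 1/(775×117×10³) + 1/(2050×209×10³) = 1.336×10⁻⁸ N⁻¹.
So P = 0.0003939 / 1.336×10⁻⁸ = 29.48 kN.
σ_{copper} = P/A₁ = 29480/775 = 38.04 MPa, compressive.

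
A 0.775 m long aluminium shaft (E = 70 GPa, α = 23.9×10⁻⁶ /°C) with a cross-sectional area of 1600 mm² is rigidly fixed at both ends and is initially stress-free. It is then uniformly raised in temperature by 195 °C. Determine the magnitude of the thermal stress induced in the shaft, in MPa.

σ ≈ 326 MPa (compressive)

With length fixed, the mechanical strain must cancel the thermal strain αΔT = 23.9×10⁻⁶ × 195 = 4660.5×10⁻⁶.
Hence σ = E·αΔT = 70×10³ × 4660.5×10⁻⁶ = 326.2 MPa, compressive.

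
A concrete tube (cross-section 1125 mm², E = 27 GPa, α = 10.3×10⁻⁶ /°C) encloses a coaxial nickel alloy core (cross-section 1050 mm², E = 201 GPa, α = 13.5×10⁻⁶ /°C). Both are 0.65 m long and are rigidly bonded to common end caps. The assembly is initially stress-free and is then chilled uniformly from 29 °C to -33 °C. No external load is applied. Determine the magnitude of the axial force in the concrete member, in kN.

P ≈ 5.27 kN (compressive in the concrete)

Equilibrium of a rigid end plate with no external load gives equal and opposite internal forces ±P in the two members. Since α_{nickel alloy} > α_{concrete}, cooling drives the nickel alloy into tension and the concrete into compression.
Setting the final lengths equal and cancelling L: (α₁ − α₂)ΔT = P/(A₁E₁) + P/(A₂E₂).
|α₁ − α₂|·ΔT = 3.2×10⁻⁶ × 62 = 0.0001984.
1/(A₁E₁) + 1/(A₂E₂) = 1/(1125×27×10³) + 1/(1050×201×10³) = 3.766×10⁻⁸ N⁻¹.
So P = 0.0001984 / 3.766×10⁻⁸ = 5.268 kN.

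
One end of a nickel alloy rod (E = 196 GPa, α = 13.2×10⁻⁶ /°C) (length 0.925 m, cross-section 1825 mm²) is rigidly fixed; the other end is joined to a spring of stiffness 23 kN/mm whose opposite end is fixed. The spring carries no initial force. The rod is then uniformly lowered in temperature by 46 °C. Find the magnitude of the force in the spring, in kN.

P ≈ 12.2 kN

If the spring were absent the rod would shorten by αΔT L = 13.2×10⁻⁶ × 46 × 925 = 0.5617 mm.
With a force P in the spring, the elastic change of the rod is PL/(AE) and that of the spring is P/k; compatibility requires their sum to equal δ_free.
P [ L/(AE) + 1/k ] = δ_free → P [ 925/(1825×196×10³) + 1/(23×10³) ] = 0.5617.
P = 0.5617 / 4.606×10⁻⁵ = 12190 N.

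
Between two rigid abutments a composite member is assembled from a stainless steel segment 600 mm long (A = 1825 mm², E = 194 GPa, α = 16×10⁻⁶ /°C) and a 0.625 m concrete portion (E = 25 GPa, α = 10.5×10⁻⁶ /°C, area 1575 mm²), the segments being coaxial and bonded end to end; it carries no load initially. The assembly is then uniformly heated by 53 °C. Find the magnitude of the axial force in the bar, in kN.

P ≈ 48.8 kN (compressive)

If the supports were absent, the total length change would be Σ αᵢΔT Lᵢ = 16×10⁻⁶×53×600 + 10.5×10⁻⁶×53×625 = 0.8566 mm.
The rigid supports impose zero overall length change; the single axial force P common to all segments must satisfy P Σ Lᵢ/(AᵢEᵢ) = δ_free.
The series flexibility is Σ Lᵢ/(AᵢEᵢ) = 600/(1825×194×10³) + 625/(1575×25×10³) = 1.757×10⁻⁵ mm/N.
So P = 0.8566 / 1.757×10⁻⁵ = 48.76 kN, compressive.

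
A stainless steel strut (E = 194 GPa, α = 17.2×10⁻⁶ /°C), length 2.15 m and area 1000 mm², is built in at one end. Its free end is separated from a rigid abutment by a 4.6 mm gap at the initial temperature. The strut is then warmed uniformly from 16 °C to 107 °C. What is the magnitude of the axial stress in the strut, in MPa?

Free thermal elongation = αΔT L = 17.2×10⁻⁶ × 91 × 2150 = 3.365 mm.
Since δ_free = 3.37 mm is less than the 4.6 mm gap, the strut never touches the wall. No axial force develops.

σ ≈ 0 MPa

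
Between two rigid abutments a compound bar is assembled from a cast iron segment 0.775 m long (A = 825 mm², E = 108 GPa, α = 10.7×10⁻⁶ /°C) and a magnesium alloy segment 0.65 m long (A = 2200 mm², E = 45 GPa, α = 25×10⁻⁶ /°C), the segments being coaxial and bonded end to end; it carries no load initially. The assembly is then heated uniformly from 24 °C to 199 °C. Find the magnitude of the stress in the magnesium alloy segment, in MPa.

If the supports were absent, the total length change would be Σ αᵢΔT Lᵢ = 10.7×10⁻⁶×175×775 + 25×10⁻⁶×175×650 = 4.295 mm.
The walls prevent any net length change, so an axial force P (same in every segment) develops. Compatibility: P · Σ Lᵢ/(AᵢEᵢ) = δ_free.
The series flexibility is Σ Lᵢ/(AᵢEᵢ) = 775/(825×108×10³) + 650/(2200×45×10³) = 1.526×10⁻⁵ mm/N.
Hence P = δ_free / Σ(L/AE) = 4.295/1.526×10⁻⁵ = 281.4 kN (compressive).
σ_{magnesium alloy} = P / A = 281400 / 2200 = 127.9 MPa.

σ ≈ 128 MPa (compressive)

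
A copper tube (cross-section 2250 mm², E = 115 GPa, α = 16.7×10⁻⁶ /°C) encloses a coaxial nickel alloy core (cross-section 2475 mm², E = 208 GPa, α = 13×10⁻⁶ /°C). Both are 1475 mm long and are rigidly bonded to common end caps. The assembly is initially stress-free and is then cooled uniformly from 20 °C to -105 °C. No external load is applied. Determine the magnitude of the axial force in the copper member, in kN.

Both members must finish at the same length. With the larger α, the copper tends to over-contract; the plates restrain it, putting the copper in tension and the nickel alloy in compression. With no external load the two internal forces are equal and opposite, magnitude P.
Compatibility of the two members (thermal + elastic change equal): (α₁ − α₂)ΔT = P·[1/(A₁E₁) + 1/(A₂E₂)].
|α₁ − α₂|·ΔT = 3.7×10⁻⁶ × 125 = 0.0004625.
1/(A₁E₁) + 1/(A₂E₂) = 1/(2250×115×10³) + 1/(2475×208×10³) = 5.807×10⁻⁹ N⁻¹.
P = 0.0004625 / 5.807×10⁻⁹ = 79640 N = 79.64 kN.

P ≈ 79.6 kN (tensile in the copper)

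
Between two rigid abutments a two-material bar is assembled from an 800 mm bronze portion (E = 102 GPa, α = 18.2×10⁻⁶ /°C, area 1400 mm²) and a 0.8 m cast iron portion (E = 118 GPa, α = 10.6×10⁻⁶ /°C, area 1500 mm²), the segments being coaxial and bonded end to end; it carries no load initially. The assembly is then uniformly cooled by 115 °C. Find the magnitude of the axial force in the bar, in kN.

Free thermal contraction of the whole bar: Σ αᵢΔT Lᵢ = 18.2×10⁻⁶×115×800 + 10.6×10⁻⁶×115×800 = 2.65 mm.
Since the ends are fixed, an axial force P builds up, equal in every segment, with P · Σ Lᵢ/(AᵢEᵢ) = δ_free.
The series flexibility is Σ Lᵢ/(AᵢEᵢ) = 800/(1400×102×10³) + 800/(1500×118×10³) = 1.012×10⁻⁵ mm/N.
P = 2.65 / 1.012×10⁻⁵ = 261800 N = 261.8 kN, tensile.

P ≈ 262 kN (tensile)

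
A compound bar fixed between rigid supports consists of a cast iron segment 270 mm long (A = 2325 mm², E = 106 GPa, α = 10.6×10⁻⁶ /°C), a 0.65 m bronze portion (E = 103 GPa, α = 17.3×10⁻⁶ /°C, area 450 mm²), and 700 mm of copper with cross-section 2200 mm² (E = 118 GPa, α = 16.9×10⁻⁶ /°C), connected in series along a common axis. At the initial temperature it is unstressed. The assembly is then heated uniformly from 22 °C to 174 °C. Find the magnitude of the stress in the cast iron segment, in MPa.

σ ≈ 95.2 MPa (compressive)

Free thermal expansion of the whole bar: Σ αᵢΔT Lᵢ = 10.6×10⁻⁶×152×270 + 17.3×10⁻⁶×152×650 + 16.9×10⁻⁶×152×700 = 3.942 mm.
The walls prevent any net length change, so an axial force P (same in every segment) develops. Compatibility: P · Σ Lᵢ/(AᵢEᵢ) = δ_free.
Σ Lᵢ/(AᵢEᵢ) = 270/(2325×106×10³) + 650/(450×103×10³) + 700/(2200×118×10³) = 1.782×10⁻⁵ mm/N.
P = 3.942 / 1.782×10⁻⁵ = 221300 N = 221.3 kN, compressive.
σ_{cast iron} = P / A = 221300 / 2325 = 95.18 MPa.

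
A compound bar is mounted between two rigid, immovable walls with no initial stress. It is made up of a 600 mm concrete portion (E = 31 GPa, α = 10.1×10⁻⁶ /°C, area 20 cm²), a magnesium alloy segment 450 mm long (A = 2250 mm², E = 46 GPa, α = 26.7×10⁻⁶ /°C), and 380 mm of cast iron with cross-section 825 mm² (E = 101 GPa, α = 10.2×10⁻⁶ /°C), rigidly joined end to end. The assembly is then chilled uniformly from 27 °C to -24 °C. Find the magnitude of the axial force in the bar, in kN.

P ≈ 60.2 kN (tensile)

With the walls removed the bar would change length by δ_free = Σ αᵢΔT Lᵢ = 10.1×10⁻⁶×51×600 + 26.7×10⁻⁶×51×450 + 10.2×10⁻⁶×51×380 = 1.12 mm.
Since the ends are fixed, an axial force P builds up, equal in every segment, with P · Σ Lᵢ/(AᵢEᵢ) = δ_free.
The series flexibility is Σ Lᵢ/(AᵢEᵢ) = 600/(2000×31×10³) + 450/(2250×46×10³) + 380/(825×101×10³) = 1.859×10⁻⁵ mm/N.
P = 1.12 / 1.859×10⁻⁵ = 60230 N = 60.23 kN, tensile.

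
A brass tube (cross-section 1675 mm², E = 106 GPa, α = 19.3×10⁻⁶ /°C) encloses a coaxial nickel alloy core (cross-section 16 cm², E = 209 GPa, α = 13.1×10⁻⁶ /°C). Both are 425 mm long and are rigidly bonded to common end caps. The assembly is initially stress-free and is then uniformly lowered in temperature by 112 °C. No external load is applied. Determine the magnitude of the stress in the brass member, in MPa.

Equilibrium of a rigid end plate with no external load gives equal and opposite internal forces ±P in the two members. Since α_{brass} > α_{nickel alloy}, cooling drives the brass into tension and the nickel alloy into compression.
Setting the final lengths equal and cancelling L: (α₁ − α₂)ΔT = P/(A₁E₁) + P/(A₂E₂).
|α₁ − α₂|·ΔT = 6.2×10⁻⁶ × 112 = 0.0006944.
1/(A₁E₁) + 1/(A₂E₂) = 1/(1675×106×10³) + 1/(1600×209×10³) = 8.623×10⁻⁹ N⁻¹.
So P = 0.0006944 / 8.623×10⁻⁹ = 80.53 kN.
σ_{brass} = P/A₁ = 80530/1675 = 48.08 MPa, tensile.

σ ≈ 48.1 MPa (tensile)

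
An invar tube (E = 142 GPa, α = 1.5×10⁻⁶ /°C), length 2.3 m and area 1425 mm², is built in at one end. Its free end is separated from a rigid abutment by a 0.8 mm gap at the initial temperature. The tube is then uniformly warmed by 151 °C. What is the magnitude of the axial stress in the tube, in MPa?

σ ≈ 0 MPa

Free thermal elongation = αΔT L = 1.5×10⁻⁶ × 151 × 2300 = 0.521 mm.
This is smaller than the 0.8 mm clearance, so the tube expands freely without reaching the stop — the stress is zero.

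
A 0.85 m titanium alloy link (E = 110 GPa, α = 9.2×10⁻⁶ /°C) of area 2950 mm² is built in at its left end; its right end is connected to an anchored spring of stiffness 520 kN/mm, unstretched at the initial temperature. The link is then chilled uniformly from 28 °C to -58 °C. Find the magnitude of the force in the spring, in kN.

Free thermal contraction: δ_free = αΔT L = 9.2×10⁻⁶ × 86 × 850 = 0.6725 mm.
With a force P in the spring, the elastic change of the link is PL/(AE) and that of the spring is P/k; compatibility requires their sum to equal δ_free.
So P = δ_free / [L/(AE) + 1/k] = 0.6725 / [ 850/(2950×110×10³) + 1/(520×10³) ].
P = 0.6725 / 4.542×10⁻⁶ = 148100 N.

P ≈ 148 kN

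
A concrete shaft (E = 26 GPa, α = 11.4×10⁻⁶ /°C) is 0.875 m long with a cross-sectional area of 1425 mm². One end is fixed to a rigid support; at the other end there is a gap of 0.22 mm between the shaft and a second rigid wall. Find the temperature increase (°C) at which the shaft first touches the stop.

ΔT ≈ 22.1 °C

Contact occurs when the free expansion equals the gap: αΔT L = 0.22 mm.
So ΔT = g/(αL) = 0.22/(11.4×10⁻⁶ × 875) = 22.06 °C.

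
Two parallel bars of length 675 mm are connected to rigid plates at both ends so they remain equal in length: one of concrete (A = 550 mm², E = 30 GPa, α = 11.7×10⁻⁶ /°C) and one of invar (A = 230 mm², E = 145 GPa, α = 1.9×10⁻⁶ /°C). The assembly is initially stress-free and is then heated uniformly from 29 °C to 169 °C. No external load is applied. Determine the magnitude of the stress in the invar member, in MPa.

The concrete has the larger α, so on heating it would change length more than the invar if both were free. The rigid plates force a common final length, so the concrete is put into compression and the invar into tension, with equal and opposite forces P (no external load).
Compatibility of the two members (thermal + elastic change equal): (α₁ − α₂)ΔT = P·[1/(A₁E₁) + 1/(A₂E₂)].
|α₁ − α₂|·ΔT = 9.8×10⁻⁶ × 140 = 0.001372.
1/(A₁E₁) + 1/(A₂E₂) = 1/(550×30×10³) + 1/(230×145×10³) = 9.059×10⁻⁸ N⁻¹.
So P = 0.001372 / 9.059×10⁻⁸ = 15.14 kN.
σ_{invar} = P/A₂ = 15140/230 = 65.85 MPa, tensile.

σ ≈ 65.8 MPa (tensile)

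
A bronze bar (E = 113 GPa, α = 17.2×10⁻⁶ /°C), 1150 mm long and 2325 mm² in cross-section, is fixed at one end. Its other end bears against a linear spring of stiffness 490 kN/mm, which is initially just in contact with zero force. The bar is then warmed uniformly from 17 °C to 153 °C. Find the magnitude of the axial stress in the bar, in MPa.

Free thermal expansion: δ_free = αΔT L = 17.2×10⁻⁶ × 136 × 1150 = 2.69 mm.
With a force P in the spring, the elastic change of the bar is PL/(AE) and that of the spring is P/k; compatibility requires their sum to equal δ_free.
So P = δ_free / [L/(AE) + 1/k] = 2.69 / [ 1150/(2325×113×10³) + 1/(490×10³) ].
P = 2.69 / 6.418×10⁻⁶ = 419100 N.
σ = P/A = 419100/2325 = 180.3 MPa.

σ ≈ 180 MPa (compressive)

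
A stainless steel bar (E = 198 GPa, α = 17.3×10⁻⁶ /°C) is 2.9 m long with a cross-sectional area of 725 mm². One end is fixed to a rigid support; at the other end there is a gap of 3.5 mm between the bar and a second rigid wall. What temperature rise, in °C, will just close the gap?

Contact occurs when the free expansion equals the gap: αΔT L = 3.5 mm.
ΔT = 3.5 / (17.3×10⁻⁶ × 2900) = 69.76 °C.

ΔT ≈ 69.8 °C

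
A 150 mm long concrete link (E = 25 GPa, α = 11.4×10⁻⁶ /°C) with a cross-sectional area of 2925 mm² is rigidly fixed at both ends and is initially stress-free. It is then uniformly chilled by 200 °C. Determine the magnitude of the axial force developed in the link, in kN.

Full restraint means ε = 0, so the stress is σ = EαΔT = 25×10³ × 11.4×10⁻⁶ × 200 = 57 MPa.
Then P = σA = 57 × 2925 mm² = 166.7 kN, tensile.

P ≈ 167 kN (tensile)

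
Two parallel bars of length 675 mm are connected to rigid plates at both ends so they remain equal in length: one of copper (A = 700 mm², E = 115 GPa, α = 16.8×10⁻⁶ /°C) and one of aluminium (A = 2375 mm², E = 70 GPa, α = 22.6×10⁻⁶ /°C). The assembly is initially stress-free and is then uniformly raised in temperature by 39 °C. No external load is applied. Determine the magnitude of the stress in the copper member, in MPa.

σ ≈ 17.5 MPa (tensile)

Equilibrium of a rigid end plate with no external load gives equal and opposite internal forces ±P in the two members. Since α_{aluminium} > α_{copper}, heating drives the aluminium into compression and the copper into tension.
Setting the final lengths equal and cancelling L: (α₁ − α₂)ΔT = P/(A₁E₁) + P/(A₂E₂).
|α₁ − α₂|·ΔT = 5.8×10⁻⁶ × 39 = 0.0002262.
1/(A₁E₁) + 1/(A₂E₂) = 1/(700×115×10³) + 1/(2375×70×10³) = 1.844×10⁻⁸ N⁻¹.
So P = 0.0002262 / 1.844×10⁻⁸ = 12.27 kN.
σ_{copper} = P/A₁ = 12270/700 = 17.53 MPa, tensile.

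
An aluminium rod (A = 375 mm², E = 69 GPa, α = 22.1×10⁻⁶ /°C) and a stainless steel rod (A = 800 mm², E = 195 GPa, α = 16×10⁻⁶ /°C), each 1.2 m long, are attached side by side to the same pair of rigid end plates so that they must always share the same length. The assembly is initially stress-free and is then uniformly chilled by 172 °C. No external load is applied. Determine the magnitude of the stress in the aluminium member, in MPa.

σ ≈ 62.1 MPa (tensile)

Both members must finish at the same length. With the larger α, the aluminium tends to over-contract; the plates restrain it, putting the aluminium in tension and the stainless steel in compression. With no external load the two internal forces are equal and opposite, magnitude P.
Equating the net (thermal + elastic) strains gives |α₁ − α₂|·ΔT = P·[1/(A₁E₁) + 1/(A₂E₂)].
|α₁ − α₂|·ΔT = 6.1×10⁻⁶ × 172 = 0.001049.
1/(A₁E₁) + 1/(A₂E₂) = 1/(375×69×10³) + 1/(800×195×10³) = 4.506×10⁻⁸ N⁻¹.
P = 0.001049 / 4.506×10⁻⁸ = 23290 N = 23.29 kN.
σ_{aluminium} = P/A₁ = 23290/375 = 62.1 MPa, tensile.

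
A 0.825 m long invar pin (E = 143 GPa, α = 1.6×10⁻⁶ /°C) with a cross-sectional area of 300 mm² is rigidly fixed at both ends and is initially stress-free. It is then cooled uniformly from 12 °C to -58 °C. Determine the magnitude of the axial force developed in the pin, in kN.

Full restraint means ε = 0, so the stress is σ = EαΔT = 143×10³ × 1.6×10⁻⁶ × 70 = 16.02 MPa.
P = AEαΔT = 300 × 143×10³ × 1.6×10⁻⁶ × 70 = 4.805 kN (tensile).

P ≈ 4.8 kN (tensile)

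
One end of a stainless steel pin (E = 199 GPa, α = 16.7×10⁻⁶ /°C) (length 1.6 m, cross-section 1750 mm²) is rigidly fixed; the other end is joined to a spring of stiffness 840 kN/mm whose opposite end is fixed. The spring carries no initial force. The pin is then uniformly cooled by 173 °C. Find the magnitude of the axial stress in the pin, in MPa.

σ ≈ 457 MPa (tensile)

Free thermal contraction: δ_free = αΔT L = 16.7×10⁻⁶ × 173 × 1600 = 4.623 mm.
With a force P in the spring, the elastic change of the pin is PL/(AE) and that of the spring is P/k; compatibility requires their sum to equal δ_free.
P [ L/(AE) + 1/k ] = δ_free → P [ 1600/(1750×199×10³) + 1/(840×10³) ] = 4.623.
P = 4.623 / 5.785×10⁻⁶ = 799100 N.
σ = P/A = 799100/1750 = 456.6 MPa.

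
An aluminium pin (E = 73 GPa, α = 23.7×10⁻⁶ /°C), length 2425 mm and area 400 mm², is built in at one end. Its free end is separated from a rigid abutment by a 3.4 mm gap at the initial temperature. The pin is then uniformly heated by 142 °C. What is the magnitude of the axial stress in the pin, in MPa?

σ ≈ 143 MPa (compressive)

If the wall were absent the pin would grow by αΔT L = 23.7×10⁻⁶ × 142 × 2425 = 8.161 mm.
This exceeds the 3.4 mm gap, so the wall pushes back. The portion of expansion that must be recovered elastically is δ_free − gap = 8.161 − 3.4 = 4.761 mm.
So σ = E(δ_free − g)/L = 73×10³ × 4.761/2425 = 143.3 MPa.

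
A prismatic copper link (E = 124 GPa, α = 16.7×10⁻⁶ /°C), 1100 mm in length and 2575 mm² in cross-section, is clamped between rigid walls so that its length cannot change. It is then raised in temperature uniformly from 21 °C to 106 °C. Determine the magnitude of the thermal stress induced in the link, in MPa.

Because both ends are immovable the net strain is zero, and the suppressed thermal strain is αΔT = 16.7×10⁻⁶ × 85 = 1419.5×10⁻⁶.
σ = EαΔT = 124×10³ × 16.7×10⁻⁶ × 85 = 176 MPa (compressive; the link is trying to expand).

σ ≈ 176 MPa (compressive)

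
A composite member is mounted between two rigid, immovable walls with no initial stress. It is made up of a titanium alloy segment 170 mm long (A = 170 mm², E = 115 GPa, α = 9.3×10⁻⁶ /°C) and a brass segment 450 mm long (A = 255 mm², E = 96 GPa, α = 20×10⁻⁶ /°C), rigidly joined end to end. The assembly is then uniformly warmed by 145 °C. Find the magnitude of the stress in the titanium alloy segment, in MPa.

σ ≈ 333 MPa (compressive)

If the supports were absent, the total length change would be Σ αᵢΔT Lᵢ = 9.3×10⁻⁶×145×170 + 20×10⁻⁶×145×450 = 1.534 mm.
The walls prevent any net length change, so an axial force P (same in every segment) develops. Compatibility: P · Σ Lᵢ/(AᵢEᵢ) = δ_free.
Σ Lᵢ/(AᵢEᵢ) = 170/(170×115×10³) + 450/(255×96×10³) = 2.708×10⁻⁵ mm/N.
So P = 1.534 / 2.708×10⁻⁵ = 56.66 kN, compressive.
σ_{titanium alloy} = P / A = 56660 / 170 = 333.3 MPa.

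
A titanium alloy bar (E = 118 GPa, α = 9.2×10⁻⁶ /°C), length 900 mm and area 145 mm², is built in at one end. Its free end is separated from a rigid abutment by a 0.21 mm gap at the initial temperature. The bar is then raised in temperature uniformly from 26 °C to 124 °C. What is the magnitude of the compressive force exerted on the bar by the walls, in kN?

P ≈ 11.4 kN

Unrestrained expansion: δ_free = αΔT L = 9.2×10⁻⁶ × 98 × 900 = 0.8114 mm.
After closing the 0.21 mm clearance, 0.8114 − 0.21 = 0.6014 mm of expansion remains to be suppressed by the wall.
Compatibility: PL/(AE) = 0.6014 mm, so σ = P/A = E × (0.6014/900) = 78.86 MPa.
Force on the wall = σA = 78.86 × 145 mm² = 11.43 kN.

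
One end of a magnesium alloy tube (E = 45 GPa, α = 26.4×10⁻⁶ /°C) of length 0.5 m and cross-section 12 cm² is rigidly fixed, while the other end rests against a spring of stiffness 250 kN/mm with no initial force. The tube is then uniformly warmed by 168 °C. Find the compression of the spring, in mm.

The unrestrained thermal change is αΔT L = 26.4×10⁻⁶ × 168 × 500 = 2.218 mm.
With a force P in the spring, the elastic change of the tube is PL/(AE) and that of the spring is P/k; compatibility requires their sum to equal δ_free.
P [ L/(AE) + 1/k ] = δ_free → P [ 500/(1200×45×10³) + 1/(250×10³) ] = 2.218.
P = 2.218 / 1.326×10⁻⁵ = 167200 N.
Spring compression = P/k = 167200/(250×10³) = 0.669 mm.

δ ≈ 0.669 mm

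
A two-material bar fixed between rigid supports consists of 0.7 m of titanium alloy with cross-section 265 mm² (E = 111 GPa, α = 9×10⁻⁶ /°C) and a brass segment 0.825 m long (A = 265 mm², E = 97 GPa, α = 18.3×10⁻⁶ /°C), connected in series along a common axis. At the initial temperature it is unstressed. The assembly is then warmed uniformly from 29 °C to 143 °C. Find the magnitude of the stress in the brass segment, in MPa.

With the walls removed the bar would change length by δ_free = Σ αᵢΔT Lᵢ = 9×10⁻⁶×114×700 + 18.3×10⁻⁶×114×825 = 2.439 mm.
Since the ends are fixed, an axial force P builds up, equal in every segment, with P · Σ Lᵢ/(AᵢEᵢ) = δ_free.
Σ Lᵢ/(AᵢEᵢ) = 700/(265×111×10³) + 825/(265×97×10³) = 5.589×10⁻⁵ mm/N.
Hence P = δ_free / Σ(L/AE) = 2.439/5.589×10⁻⁵ = 43.64 kN (compressive).
σ_{brass} = P / A = 43640 / 265 = 164.7 MPa.

σ ≈ 165 MPa (compressive)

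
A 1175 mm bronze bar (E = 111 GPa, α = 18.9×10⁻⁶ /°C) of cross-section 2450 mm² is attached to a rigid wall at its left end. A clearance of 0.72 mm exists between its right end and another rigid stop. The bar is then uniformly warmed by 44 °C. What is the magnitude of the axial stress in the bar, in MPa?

If the wall were absent the bar would grow by αΔT L = 18.9×10⁻⁶ × 44 × 1175 = 0.9771 mm.
After closing the 0.72 mm clearance, 0.9771 − 0.72 = 0.2571 mm of expansion remains to be suppressed by the wall.
Compatibility: PL/(AE) = 0.2571 mm, so σ = P/A = E × (0.2571/1175) = 24.29 MPa.

σ ≈ 24.3 MPa (compressive)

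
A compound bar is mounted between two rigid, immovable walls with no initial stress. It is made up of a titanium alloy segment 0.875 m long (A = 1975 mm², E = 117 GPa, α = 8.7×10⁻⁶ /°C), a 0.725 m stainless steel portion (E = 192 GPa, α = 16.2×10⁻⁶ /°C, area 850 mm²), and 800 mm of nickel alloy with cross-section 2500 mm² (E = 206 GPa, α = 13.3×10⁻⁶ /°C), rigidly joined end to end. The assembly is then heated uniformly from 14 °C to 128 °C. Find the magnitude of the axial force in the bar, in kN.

P ≈ 350 kN (compressive)

If the supports were absent, the total length change would be Σ αᵢΔT Lᵢ = 8.7×10⁻⁶×114×875 + 16.2×10⁻⁶×114×725 + 13.3×10⁻⁶×114×800 = 3.42 mm.
The rigid supports impose zero overall length change; the single axial force P common to all segments must satisfy P Σ Lᵢ/(AᵢEᵢ) = δ_free.
Σ Lᵢ/(AᵢEᵢ) = 875/(1975×117×10³) + 725/(850×192×10³) + 800/(2500×206×10³) = 9.782×10⁻⁶ mm/N.
Hence P = δ_free / Σ(L/AE) = 3.42/9.782×10⁻⁶ = 349.6 kN (compressive).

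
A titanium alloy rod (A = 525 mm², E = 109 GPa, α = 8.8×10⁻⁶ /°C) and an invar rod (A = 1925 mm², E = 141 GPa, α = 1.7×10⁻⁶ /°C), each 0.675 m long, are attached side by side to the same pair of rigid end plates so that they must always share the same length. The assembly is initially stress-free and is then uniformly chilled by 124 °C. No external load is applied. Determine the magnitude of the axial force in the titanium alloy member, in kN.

Both members must finish at the same length. With the larger α, the titanium alloy tends to over-contract; the plates restrain it, putting the titanium alloy in tension and the invar in compression. With no external load the two internal forces are equal and opposite, magnitude P.
Setting the final lengths equal and cancelling L: (α₁ − α₂)ΔT = P/(A₁E₁) + P/(A₂E₂).
|α₁ − α₂|·ΔT = 7.1×10⁻⁶ × 124 = 0.0008804.
1/(A₁E₁) + 1/(A₂E₂) = 1/(525×109×10³) + 1/(1925×141×10³) = 2.116×10⁻⁸ N⁻¹.
P = 0.0008804 / 2.116×10⁻⁸ = 41610 N = 41.61 kN.

P ≈ 41.6 kN (tensile in the titanium alloy)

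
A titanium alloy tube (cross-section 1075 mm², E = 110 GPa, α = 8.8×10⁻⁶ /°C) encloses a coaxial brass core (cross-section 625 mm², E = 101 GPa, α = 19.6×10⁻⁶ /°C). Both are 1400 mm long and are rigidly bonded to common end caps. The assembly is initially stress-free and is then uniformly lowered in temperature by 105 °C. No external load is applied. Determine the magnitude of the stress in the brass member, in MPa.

σ ≈ 74.7 MPa (tensile)

The brass has the larger α, so on cooling it would change length more than the titanium alloy if both were free. The rigid plates force a common final length, so the brass is put into tension and the titanium alloy into compression, with equal and opposite forces P (no external load).
Setting the final lengths equal and cancelling L: (α₁ − α₂)ΔT = P/(A₁E₁) + P/(A₂E₂).
|α₁ − α₂|·ΔT = 10.8×10⁻⁶ × 105 = 0.001134.
1/(A₁E₁) + 1/(A₂E₂) = 1/(1075×110×10³) + 1/(625×101×10³) = 2.43×10⁻⁸ N⁻¹.
So P = 0.001134 / 2.43×10⁻⁸ = 46.67 kN.
σ_{brass} = P/A₂ = 46670/625 = 74.67 MPa, tensile.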